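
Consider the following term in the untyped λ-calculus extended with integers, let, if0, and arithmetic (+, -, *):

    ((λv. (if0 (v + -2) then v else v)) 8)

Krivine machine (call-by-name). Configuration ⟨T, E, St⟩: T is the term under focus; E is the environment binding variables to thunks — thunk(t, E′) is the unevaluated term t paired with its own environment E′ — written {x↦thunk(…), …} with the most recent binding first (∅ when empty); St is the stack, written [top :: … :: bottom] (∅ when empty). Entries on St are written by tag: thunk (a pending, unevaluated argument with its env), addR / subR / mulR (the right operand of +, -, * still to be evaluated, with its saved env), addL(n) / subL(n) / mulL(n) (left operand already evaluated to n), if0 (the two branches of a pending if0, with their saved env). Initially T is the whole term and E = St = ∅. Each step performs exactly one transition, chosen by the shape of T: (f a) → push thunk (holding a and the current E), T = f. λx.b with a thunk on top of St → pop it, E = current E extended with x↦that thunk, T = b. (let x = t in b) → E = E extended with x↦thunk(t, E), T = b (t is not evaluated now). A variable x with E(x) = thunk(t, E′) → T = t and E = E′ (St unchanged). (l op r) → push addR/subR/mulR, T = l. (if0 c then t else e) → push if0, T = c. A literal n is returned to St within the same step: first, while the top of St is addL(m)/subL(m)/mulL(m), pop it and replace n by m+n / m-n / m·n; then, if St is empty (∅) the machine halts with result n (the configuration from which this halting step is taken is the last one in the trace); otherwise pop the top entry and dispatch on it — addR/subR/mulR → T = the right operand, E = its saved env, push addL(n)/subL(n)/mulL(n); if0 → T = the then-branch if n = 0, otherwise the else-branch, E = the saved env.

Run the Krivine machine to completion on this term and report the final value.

t=0: [T=((λv. (if0 (v + -2) then v else v)) 8) | E=∅ | St=∅]
t=1: [T=(λv. (if0 (v + -2) then v else v)) | E=∅ | St=[thunk]]
t=2: [T=(if0 (v + -2) then v else v) | E={v↦thunk(8, ∅)} | St=∅]
t=3: [T=(v + -2) | E={v↦thunk(8, ∅)} | St=[if0]]
t=4: [T=v | E={v↦thunk(8, ∅)} | St=[addR :: if0]]
t=5: [T=8 | E=∅ | St=[addR :: if0]]
t=6: [T=-2 | E={v↦thunk(8, ∅)} | St=[addL(8) :: if0]]
t=7: [T=v | E={v↦thunk(8, ∅)} | St=∅]
t=8: [T=8 | E=∅ | St=∅]
→ final value 8

Answer: 8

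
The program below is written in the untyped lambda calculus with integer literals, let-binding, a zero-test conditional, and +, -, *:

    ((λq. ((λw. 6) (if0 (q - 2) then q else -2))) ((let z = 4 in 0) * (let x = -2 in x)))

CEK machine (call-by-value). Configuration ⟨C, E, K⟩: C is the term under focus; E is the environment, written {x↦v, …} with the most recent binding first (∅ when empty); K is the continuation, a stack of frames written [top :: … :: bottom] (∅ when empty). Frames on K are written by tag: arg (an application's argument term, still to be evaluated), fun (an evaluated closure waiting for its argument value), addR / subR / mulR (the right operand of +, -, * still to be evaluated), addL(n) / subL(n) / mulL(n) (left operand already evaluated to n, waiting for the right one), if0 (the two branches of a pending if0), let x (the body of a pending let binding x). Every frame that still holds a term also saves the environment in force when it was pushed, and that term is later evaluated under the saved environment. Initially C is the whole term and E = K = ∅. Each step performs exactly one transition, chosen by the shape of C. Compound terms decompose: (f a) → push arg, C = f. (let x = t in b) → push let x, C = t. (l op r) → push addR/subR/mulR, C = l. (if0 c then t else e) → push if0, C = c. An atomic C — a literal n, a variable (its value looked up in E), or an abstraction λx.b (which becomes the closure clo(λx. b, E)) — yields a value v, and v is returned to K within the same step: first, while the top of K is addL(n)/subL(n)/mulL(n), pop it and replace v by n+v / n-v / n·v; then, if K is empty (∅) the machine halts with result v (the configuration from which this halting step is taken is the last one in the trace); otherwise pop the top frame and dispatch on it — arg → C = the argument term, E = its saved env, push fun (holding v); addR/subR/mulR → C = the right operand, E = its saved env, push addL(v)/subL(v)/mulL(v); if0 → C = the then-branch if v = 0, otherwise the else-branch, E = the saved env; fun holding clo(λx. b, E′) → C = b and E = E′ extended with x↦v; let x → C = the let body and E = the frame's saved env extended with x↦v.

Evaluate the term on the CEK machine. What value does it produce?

step 0: [C=((λq. ((λw. 6) (if0 (q - 2) then q else -2))) ((let z = 4 in 0) * (let x = -2 in x))) | E=∅ | K=∅]
step 1: [C=(λq. ((λw. 6) (if0 (q - 2) then q else -2))) | E=∅ | K=[arg]]
step 2: [C=((let z = 4 in 0) * (let x = -2 in x)) | E=∅ | K=[fun]]
step 3: [C=(let z = 4 in 0) | E=∅ | K=[mulR :: fun]]
step 4: [C=4 | E=∅ | K=[let z :: mulR :: fun]]
step 5: [C=0 | E={z↦4} | K=[mulR :: fun]]
step 6: [C=(let x = -2 in x) | E=∅ | K=[mulL(0) :: fun]]
step 7: [C=-2 | E=∅ | K=[let x :: mulL(0) :: fun]]
step 8: [C=x | E={x↦-2} | K=[mulL(0) :: fun]]
step 9: [C=((λw. 6) (if0 (q - 2) then q else -2)) | E={q↦0} | K=∅]
step 10: [C=(λw. 6) | E={q↦0} | K=[arg]]
step 11: [C=(if0 (q - 2) then q else -2) | E={q↦0} | K=[fun]]
step 12: [C=(q - 2) | E={q↦0} | K=[if0 :: fun]]
step 13: [C=q | E={q↦0} | K=[subR :: if0 :: fun]]
step 14: [C=2 | E={q↦0} | K=[subL(0) :: if0 :: fun]]
step 15: [C=-2 | E={q↦0} | K=[fun]]
step 16: [C=6 | E={w↦-2, q↦0} | K=∅]
→ final value 6

Answer: 6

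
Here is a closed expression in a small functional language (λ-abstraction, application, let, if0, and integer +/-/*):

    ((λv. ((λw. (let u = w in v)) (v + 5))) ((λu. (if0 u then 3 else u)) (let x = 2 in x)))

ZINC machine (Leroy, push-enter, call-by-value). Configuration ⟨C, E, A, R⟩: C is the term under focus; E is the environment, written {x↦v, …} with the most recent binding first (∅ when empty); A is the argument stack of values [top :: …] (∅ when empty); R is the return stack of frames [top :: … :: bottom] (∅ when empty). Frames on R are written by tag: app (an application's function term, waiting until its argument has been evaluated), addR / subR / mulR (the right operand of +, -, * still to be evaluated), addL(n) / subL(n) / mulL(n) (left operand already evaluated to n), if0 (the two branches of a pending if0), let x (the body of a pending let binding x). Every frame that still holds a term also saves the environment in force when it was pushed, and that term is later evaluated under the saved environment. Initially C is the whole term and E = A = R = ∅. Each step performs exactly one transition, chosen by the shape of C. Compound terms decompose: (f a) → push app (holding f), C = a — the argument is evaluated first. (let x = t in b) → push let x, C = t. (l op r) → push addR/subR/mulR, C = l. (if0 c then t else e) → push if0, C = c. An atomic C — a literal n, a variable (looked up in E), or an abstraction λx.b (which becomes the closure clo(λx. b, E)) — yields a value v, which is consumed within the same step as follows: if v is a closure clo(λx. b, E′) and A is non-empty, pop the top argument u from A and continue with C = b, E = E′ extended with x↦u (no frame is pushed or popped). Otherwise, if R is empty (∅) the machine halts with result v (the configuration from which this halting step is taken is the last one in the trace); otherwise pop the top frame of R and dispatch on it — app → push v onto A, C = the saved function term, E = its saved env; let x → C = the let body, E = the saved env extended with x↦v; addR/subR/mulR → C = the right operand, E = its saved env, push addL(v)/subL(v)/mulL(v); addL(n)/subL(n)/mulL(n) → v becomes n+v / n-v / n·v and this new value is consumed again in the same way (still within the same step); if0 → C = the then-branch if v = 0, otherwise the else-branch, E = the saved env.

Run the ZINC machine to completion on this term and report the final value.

step 0: <C=((λv. ((λw. (let u = w in v)) (v + 5))) ((λu. (if0 u then 3 else u)) (let x = 2 in x))), E=∅, A=∅, R=∅>
step 1: <C=((λu. (if0 u then 3 else u)) (let x = 2 in x)), E=∅, A=∅, R=[app]>
step 2: <C=(let x = 2 in x), E=∅, A=∅, R=[app :: app]>
step 3: <C=2, E=∅, A=∅, R=[let x :: app :: app]>
step 4: <C=x, E={x↦2}, A=∅, R=[app :: app]>
step 5: <C=(λu. (if0 u then 3 else u)), E=∅, A=[2], R=[app]>
step 6: <C=(if0 u then 3 else u), E={u↦2}, A=∅, R=[app]>
step 7: <C=u, E={u↦2}, A=∅, R=[if0 :: app]>
step 8: <C=u, E={u↦2}, A=∅, R=[app]>
step 9: <C=(λv. ((λw. (let u = w in v)) (v + 5))), E=∅, A=[2], R=∅>
step 10: <C=((λw. (let u = w in v)) (v + 5)), E={v↦2}, A=∅, R=∅>
step 11: <C=(v + 5), E={v↦2}, A=∅, R=[app]>
step 12: <C=v, E={v↦2}, A=∅, R=[addR :: app]>
step 13: <C=5, E={v↦2}, A=∅, R=[addL(2) :: app]>
step 14: <C=(λw. (let u = w in v)), E={v↦2}, A=[7], R=∅>
step 15: <C=(let u = w in v), E={w↦7, v↦2}, A=∅, R=∅>
step 16: <C=w, E={w↦7, v↦2}, A=∅, R=[let u]>
step 17: <C=v, E={u↦7, w↦7, v↦2}, A=∅, R=∅>
→ final value 2

Answer: 2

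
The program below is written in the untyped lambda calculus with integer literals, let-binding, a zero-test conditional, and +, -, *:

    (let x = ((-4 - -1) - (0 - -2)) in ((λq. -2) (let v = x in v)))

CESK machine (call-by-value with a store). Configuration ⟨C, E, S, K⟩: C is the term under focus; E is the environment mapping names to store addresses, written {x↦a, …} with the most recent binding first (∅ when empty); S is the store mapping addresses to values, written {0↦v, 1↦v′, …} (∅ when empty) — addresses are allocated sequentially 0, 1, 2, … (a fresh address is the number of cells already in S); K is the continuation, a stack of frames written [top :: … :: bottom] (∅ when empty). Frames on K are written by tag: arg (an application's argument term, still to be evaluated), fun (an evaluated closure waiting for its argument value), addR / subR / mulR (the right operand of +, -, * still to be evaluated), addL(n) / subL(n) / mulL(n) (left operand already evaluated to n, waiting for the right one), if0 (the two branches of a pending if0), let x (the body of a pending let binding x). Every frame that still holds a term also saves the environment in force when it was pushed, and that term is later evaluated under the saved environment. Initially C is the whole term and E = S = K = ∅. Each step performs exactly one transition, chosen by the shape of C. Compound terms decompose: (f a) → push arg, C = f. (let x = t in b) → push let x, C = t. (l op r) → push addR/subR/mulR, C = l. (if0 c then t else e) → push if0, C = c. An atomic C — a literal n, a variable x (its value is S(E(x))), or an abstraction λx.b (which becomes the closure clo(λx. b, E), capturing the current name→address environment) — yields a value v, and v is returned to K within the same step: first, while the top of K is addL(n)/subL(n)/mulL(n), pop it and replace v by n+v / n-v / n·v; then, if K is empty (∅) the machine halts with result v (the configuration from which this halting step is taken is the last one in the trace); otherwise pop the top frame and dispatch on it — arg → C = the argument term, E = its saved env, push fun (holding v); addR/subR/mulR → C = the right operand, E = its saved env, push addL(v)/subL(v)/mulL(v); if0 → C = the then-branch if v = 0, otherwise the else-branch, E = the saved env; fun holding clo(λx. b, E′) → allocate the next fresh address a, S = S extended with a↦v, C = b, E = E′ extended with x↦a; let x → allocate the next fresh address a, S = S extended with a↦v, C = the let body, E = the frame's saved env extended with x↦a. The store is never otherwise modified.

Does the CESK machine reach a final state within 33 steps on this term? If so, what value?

t=0: [C=(let x = ((-4 - -1) - (0 - -2)) in ((λq. -2) (let v = x in v))) | E=∅ | S=∅ | K=∅]
t=1: [C=((-4 - -1) - (0 - -2)) | E=∅ | S=∅ | K=[let x]]
t=2: [C=(-4 - -1) | E=∅ | S=∅ | K=[subR :: let x]]
t=3: [C=-4 | E=∅ | S=∅ | K=[subR :: subR :: let x]]
t=4: [C=-1 | E=∅ | S=∅ | K=[subL(-4) :: subR :: let x]]
t=5: [C=(0 - -2) | E=∅ | S=∅ | K=[subL(-3) :: let x]]
t=6: [C=0 | E=∅ | S=∅ | K=[subR :: subL(-3) :: let x]]
t=7: [C=-2 | E=∅ | S=∅ | K=[subL(0) :: subL(-3) :: let x]]
t=8: [C=((λq. -2) (let v = x in v)) | E={x↦0} | S={0↦-5} | K=∅]
t=9: [C=(λq. -2) | E={x↦0} | S={0↦-5} | K=[arg]]
t=10: [C=(let v = x in v) | E={x↦0} | S={0↦-5} | K=[fun]]
t=11: [C=x | E={x↦0} | S={0↦-5} | K=[let v :: fun]]
t=12: [C=v | E={v↦1, x↦0} | S={0↦-5, 1↦-5} | K=[fun]]
t=13: [C=-2 | E={q↦2, x↦0} | S={0↦-5, 1↦-5, 2↦-5} | K=∅]
→ final value -2

Answer: -2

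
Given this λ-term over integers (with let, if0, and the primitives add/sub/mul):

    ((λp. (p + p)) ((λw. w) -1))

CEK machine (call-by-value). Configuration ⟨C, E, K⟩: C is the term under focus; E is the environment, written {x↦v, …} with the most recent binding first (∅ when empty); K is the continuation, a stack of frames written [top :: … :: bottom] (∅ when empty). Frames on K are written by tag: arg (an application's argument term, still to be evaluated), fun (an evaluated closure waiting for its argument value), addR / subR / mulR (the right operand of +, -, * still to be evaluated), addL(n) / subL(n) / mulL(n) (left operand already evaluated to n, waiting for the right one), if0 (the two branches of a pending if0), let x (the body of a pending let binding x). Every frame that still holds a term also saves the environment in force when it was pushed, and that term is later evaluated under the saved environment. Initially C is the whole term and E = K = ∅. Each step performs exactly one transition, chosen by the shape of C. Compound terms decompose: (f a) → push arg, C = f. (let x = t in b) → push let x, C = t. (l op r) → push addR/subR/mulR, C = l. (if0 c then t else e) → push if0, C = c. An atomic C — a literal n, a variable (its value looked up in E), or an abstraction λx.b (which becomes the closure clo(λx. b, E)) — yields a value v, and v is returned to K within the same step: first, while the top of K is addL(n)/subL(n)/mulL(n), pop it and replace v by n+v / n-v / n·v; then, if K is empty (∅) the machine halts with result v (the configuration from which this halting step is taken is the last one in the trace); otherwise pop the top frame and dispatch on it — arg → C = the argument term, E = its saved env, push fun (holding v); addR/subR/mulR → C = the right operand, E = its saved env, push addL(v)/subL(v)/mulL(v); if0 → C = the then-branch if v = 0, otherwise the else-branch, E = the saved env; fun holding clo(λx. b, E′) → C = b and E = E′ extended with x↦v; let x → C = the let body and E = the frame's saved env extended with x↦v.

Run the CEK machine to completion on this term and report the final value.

Answer: -2

Execution trace:
step 0: <C=((λp. (p + p)) ((λw. w) -1)), E=∅, K=∅>
step 1: <C=(λp. (p + p)), E=∅, K=[arg]>
step 2: <C=((λw. w) -1), E=∅, K=[fun]>
step 3: <C=(λw. w), E=∅, K=[arg :: fun]>
step 4: <C=-1, E=∅, K=[fun :: fun]>
step 5: <C=w, E={w↦-1}, K=[fun]>
step 6: <C=(p + p), E={p↦-1}, K=∅>
step 7: <C=p, E={p↦-1}, K=[addR]>
step 8: <C=p, E={p↦-1}, K=[addL(-1)]>
→ final value -2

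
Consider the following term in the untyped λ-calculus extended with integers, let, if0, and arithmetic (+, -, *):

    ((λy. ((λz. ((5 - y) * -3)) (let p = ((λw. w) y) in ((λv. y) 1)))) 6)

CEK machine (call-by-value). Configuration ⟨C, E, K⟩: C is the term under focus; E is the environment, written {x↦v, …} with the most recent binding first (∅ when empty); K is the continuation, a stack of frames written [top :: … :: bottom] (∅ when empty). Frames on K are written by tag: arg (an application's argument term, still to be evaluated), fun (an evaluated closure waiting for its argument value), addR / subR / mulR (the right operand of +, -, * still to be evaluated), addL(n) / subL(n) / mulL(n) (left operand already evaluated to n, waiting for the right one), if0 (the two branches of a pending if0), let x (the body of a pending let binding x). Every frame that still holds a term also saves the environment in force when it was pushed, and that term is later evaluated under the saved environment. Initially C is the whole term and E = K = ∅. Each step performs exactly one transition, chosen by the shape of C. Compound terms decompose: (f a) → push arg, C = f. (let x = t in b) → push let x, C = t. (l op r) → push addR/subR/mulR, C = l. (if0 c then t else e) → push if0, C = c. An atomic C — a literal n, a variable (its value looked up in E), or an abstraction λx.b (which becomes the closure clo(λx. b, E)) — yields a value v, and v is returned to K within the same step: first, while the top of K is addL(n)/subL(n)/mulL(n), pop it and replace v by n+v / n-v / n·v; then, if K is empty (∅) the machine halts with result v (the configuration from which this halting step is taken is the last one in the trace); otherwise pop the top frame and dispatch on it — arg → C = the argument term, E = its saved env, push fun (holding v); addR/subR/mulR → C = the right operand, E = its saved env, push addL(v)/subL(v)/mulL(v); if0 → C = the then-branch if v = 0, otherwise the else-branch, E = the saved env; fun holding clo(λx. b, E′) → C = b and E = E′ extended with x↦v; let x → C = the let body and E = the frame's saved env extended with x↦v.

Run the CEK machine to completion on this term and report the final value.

Answer: 3

Machine steps:
[0] ⟨C=((λy. ((λz. ((5 - y) * -3)) (let p = ((λw. w) y) in ((λv. y) 1)))) 6); E=∅; K=∅⟩
[1] ⟨C=(λy. ((λz. ((5 - y) * -3)) (let p = ((λw. w) y) in ((λv. y) 1)))); E=∅; K=[arg]⟩
[2] ⟨C=6; E=∅; K=[fun]⟩
[3] ⟨C=((λz. ((5 - y) * -3)) (let p = ((λw. w) y) in ((λv. y) 1))); E={y↦6}; K=∅⟩
[4] ⟨C=(λz. ((5 - y) * -3)); E={y↦6}; K=[arg]⟩
[5] ⟨C=(let p = ((λw. w) y) in ((λv. y) 1)); E={y↦6}; K=[fun]⟩
[6] ⟨C=((λw. w) y); E={y↦6}; K=[let p :: fun]⟩
[7] ⟨C=(λw. w); E={y↦6}; K=[arg :: let p :: fun]⟩
[8] ⟨C=y; E={y↦6}; K=[fun :: let p :: fun]⟩
[9] ⟨C=w; E={w↦6, y↦6}; K=[let p :: fun]⟩
[10] ⟨C=((λv. y) 1); E={p↦6, y↦6}; K=[fun]⟩
[11] ⟨C=(λv. y); E={p↦6, y↦6}; K=[arg :: fun]⟩
[12] ⟨C=1; E={p↦6, y↦6}; K=[fun :: fun]⟩
[13] ⟨C=y; E={v↦1, p↦6, y↦6}; K=[fun]⟩
[14] ⟨C=((5 - y) * -3); E={z↦6, y↦6}; K=∅⟩
[15] ⟨C=(5 - y); E={z↦6, y↦6}; K=[mulR]⟩
[16] ⟨C=5; E={z↦6, y↦6}; K=[subR :: mulR]⟩
[17] ⟨C=y; E={z↦6, y↦6}; K=[subL(5) :: mulR]⟩
[18] ⟨C=-3; E={z↦6, y↦6}; K=[mulL(-1)]⟩
→ final value 3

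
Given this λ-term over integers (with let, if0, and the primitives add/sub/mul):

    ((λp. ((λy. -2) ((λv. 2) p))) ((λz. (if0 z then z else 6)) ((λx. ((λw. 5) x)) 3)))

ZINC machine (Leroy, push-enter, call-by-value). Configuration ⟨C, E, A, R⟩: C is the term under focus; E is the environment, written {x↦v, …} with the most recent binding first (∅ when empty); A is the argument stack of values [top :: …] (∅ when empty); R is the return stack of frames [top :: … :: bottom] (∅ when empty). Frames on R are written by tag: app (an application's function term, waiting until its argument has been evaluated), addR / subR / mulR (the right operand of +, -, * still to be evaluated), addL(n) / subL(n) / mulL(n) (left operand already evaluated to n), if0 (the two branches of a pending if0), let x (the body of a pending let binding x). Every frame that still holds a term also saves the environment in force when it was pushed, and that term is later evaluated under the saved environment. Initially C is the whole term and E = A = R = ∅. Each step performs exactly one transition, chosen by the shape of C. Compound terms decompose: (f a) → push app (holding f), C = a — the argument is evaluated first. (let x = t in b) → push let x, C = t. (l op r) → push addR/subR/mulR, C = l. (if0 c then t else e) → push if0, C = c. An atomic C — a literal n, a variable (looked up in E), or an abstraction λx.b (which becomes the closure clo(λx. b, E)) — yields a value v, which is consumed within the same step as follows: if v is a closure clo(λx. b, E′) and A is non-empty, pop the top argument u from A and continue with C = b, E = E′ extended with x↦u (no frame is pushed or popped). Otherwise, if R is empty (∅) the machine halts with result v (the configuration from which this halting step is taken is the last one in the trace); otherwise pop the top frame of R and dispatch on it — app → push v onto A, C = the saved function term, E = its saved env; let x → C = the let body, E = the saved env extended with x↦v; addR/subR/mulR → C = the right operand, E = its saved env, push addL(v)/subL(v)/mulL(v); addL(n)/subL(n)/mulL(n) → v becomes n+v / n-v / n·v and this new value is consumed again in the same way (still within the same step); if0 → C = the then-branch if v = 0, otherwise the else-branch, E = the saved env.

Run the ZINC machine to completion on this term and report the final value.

0. [C=((λp. ((λy. -2) ((λv. 2) p))) ((λz. (if0 z then z else 6)) ((λx. ((λw. 5) x)) 3))) | E=∅ | A=∅ | R=∅]
1. [C=((λz. (if0 z then z else 6)) ((λx. ((λw. 5) x)) 3)) | E=∅ | A=∅ | R=[app]]
2. [C=((λx. ((λw. 5) x)) 3) | E=∅ | A=∅ | R=[app :: app]]
3. [C=3 | E=∅ | A=∅ | R=[app :: app :: app]]
4. [C=(λx. ((λw. 5) x)) | E=∅ | A=[3] | R=[app :: app]]
5. [C=((λw. 5) x) | E={x↦3} | A=∅ | R=[app :: app]]
6. [C=x | E={x↦3} | A=∅ | R=[app :: app :: app]]
7. [C=(λw. 5) | E={x↦3} | A=[3] | R=[app :: app]]
8. [C=5 | E={w↦3, x↦3} | A=∅ | R=[app :: app]]
9. [C=(λz. (if0 z then z else 6)) | E=∅ | A=[5] | R=[app]]
10. [C=(if0 z then z else 6) | E={z↦5} | A=∅ | R=[app]]
11. [C=z | E={z↦5} | A=∅ | R=[if0 :: app]]
12. [C=6 | E={z↦5} | A=∅ | R=[app]]
13. [C=(λp. ((λy. -2) ((λv. 2) p))) | E=∅ | A=[6] | R=∅]
14. [C=((λy. -2) ((λv. 2) p)) | E={p↦6} | A=∅ | R=∅]
15. [C=((λv. 2) p) | E={p↦6} | A=∅ | R=[app]]
16. [C=p | E={p↦6} | A=∅ | R=[app :: app]]
17. [C=(λv. 2) | E={p↦6} | A=[6] | R=[app]]
18. [C=2 | E={v↦6, p↦6} | A=∅ | R=[app]]
19. [C=(λy. -2) | E={p↦6} | A=[2] | R=∅]
20. [C=-2 | E={y↦2, p↦6} | A=∅ | R=∅]
→ final value -2

Answer: -2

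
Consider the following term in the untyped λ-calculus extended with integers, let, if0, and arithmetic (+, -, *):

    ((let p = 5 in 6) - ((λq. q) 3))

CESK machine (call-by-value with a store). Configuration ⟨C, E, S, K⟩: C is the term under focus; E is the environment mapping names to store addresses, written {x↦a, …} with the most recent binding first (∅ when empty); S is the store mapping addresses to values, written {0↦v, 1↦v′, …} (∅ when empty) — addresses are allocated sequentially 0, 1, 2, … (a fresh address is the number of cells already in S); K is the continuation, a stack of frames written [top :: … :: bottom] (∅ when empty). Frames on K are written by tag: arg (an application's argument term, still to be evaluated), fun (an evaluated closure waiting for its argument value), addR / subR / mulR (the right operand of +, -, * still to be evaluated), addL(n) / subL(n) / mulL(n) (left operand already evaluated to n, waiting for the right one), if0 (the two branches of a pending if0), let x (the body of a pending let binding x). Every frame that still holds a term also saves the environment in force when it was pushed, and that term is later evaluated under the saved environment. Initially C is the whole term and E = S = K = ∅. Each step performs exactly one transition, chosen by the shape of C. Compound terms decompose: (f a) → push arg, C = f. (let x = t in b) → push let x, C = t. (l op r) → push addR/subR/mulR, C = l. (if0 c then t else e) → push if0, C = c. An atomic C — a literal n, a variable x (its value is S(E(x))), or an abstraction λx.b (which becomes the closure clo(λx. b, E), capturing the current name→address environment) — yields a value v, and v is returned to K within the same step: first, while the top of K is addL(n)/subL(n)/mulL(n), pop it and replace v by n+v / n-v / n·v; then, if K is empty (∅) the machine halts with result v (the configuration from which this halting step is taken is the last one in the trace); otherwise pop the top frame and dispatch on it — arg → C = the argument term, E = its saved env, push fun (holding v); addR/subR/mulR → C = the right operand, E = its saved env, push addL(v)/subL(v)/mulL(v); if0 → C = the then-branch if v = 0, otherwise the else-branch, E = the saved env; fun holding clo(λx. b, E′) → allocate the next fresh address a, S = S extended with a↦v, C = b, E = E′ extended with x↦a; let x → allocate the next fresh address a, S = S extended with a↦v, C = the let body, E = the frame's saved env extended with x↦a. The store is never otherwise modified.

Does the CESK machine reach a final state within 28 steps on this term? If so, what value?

t=0: [C=((let p = 5 in 6) - ((λq. q) 3)) | E=∅ | S=∅ | K=∅]
t=1: [C=(let p = 5 in 6) | E=∅ | S=∅ | K=[subR]]
t=2: [C=5 | E=∅ | S=∅ | K=[let p :: subR]]
t=3: [C=6 | E={p↦0} | S={0↦5} | K=[subR]]
t=4: [C=((λq. q) 3) | E=∅ | S={0↦5} | K=[subL(6)]]
t=5: [C=(λq. q) | E=∅ | S={0↦5} | K=[arg :: subL(6)]]
t=6: [C=3 | E=∅ | S={0↦5} | K=[fun :: subL(6)]]
t=7: [C=q | E={q↦1} | S={0↦5, 1↦3} | K=[subL(6)]]
→ final value 3

Answer: 3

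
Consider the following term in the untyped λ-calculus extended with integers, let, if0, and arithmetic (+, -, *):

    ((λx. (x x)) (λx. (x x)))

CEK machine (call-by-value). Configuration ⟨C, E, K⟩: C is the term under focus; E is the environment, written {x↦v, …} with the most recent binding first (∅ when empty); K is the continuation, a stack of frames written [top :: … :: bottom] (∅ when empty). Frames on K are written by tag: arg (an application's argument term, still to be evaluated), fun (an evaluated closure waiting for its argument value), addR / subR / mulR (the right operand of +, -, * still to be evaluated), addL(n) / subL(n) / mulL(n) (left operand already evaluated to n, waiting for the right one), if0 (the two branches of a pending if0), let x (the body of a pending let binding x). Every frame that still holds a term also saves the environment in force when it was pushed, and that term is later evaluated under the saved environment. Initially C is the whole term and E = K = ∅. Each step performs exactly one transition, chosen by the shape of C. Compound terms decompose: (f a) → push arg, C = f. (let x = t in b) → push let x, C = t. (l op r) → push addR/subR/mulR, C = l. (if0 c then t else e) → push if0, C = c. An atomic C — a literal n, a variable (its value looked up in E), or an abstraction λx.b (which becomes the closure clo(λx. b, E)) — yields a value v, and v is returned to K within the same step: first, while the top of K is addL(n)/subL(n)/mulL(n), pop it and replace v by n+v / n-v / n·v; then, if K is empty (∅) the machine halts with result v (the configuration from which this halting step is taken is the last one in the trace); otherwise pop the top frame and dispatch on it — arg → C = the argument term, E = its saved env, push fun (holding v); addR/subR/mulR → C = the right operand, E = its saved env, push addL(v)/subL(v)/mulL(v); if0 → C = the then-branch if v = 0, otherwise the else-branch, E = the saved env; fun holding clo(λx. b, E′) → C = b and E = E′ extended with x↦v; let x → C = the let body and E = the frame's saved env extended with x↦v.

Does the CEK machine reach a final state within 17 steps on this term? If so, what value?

Answer: DIVERGES (no final state within 17 steps)

Derivation:
step 0: [C=((λx. (x x)) (λx. (x x))) | E=∅ | K=∅]
step 1: [C=(λx. (x x)) | E=∅ | K=[arg]]
step 2: [C=(λx. (x x)) | E=∅ | K=[fun]]
step 3: [C=(x x) | E={x↦clo(λx. (x x), ∅)} | K=∅]
step 4: [C=x | E={x↦clo(λx. (x x), ∅)} | K=[arg]]
step 5: [C=x | E={x↦clo(λx. (x x), ∅)} | K=[fun]]
… configuration repeats with period 3 (steps 3–5 recur indefinitely) …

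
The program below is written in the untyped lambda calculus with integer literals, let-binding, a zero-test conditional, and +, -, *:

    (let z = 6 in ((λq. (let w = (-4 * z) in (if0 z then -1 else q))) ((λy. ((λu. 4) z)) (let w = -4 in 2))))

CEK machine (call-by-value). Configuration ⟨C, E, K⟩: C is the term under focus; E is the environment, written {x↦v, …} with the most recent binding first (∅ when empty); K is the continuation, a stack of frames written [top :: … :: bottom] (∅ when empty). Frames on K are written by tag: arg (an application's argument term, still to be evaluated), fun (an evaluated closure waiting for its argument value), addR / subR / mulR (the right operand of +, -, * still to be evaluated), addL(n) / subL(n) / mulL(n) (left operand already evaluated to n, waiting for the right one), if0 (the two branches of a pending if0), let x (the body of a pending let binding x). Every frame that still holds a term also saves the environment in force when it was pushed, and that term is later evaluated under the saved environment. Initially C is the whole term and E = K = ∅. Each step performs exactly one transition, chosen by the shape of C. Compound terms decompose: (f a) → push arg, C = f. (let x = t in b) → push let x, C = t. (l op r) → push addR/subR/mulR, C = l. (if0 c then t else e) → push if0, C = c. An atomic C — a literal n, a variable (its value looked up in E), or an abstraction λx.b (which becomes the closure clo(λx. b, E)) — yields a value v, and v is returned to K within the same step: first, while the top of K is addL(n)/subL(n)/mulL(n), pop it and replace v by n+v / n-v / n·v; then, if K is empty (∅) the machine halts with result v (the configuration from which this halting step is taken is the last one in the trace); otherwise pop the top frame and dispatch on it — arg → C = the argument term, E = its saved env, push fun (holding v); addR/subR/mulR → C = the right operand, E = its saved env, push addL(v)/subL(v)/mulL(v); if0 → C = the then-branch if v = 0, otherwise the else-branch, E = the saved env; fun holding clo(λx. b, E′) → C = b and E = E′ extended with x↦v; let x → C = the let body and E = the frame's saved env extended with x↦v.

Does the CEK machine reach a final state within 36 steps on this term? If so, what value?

0. [C=(let z = 6 in ((λq. (let w = (-4 * z) in (if0 z then -1 else q))) ((λy. ((λu. 4) z)) (let w = -4 in 2)))) | E=∅ | K=∅]
1. [C=6 | E=∅ | K=[let z]]
2. [C=((λq. (let w = (-4 * z) in (if0 z then -1 else q))) ((λy. ((λu. 4) z)) (let w = -4 in 2))) | E={z↦6} | K=∅]
3. [C=(λq. (let w = (-4 * z) in (if0 z then -1 else q))) | E={z↦6} | K=[arg]]
4. [C=((λy. ((λu. 4) z)) (let w = -4 in 2)) | E={z↦6} | K=[fun]]
5. [C=(λy. ((λu. 4) z)) | E={z↦6} | K=[arg :: fun]]
6. [C=(let w = -4 in 2) | E={z↦6} | K=[fun :: fun]]
7. [C=-4 | E={z↦6} | K=[let w :: fun :: fun]]
8. [C=2 | E={w↦-4, z↦6} | K=[fun :: fun]]
9. [C=((λu. 4) z) | E={y↦2, z↦6} | K=[fun]]
10. [C=(λu. 4) | E={y↦2, z↦6} | K=[arg :: fun]]
11. [C=z | E={y↦2, z↦6} | K=[fun :: fun]]
12. [C=4 | E={u↦6, y↦2, z↦6} | K=[fun]]
13. [C=(let w = (-4 * z) in (if0 z then -1 else q)) | E={q↦4, z↦6} | K=∅]
14. [C=(-4 * z) | E={q↦4, z↦6} | K=[let w]]
15. [C=-4 | E={q↦4, z↦6} | K=[mulR :: let w]]
16. [C=z | E={q↦4, z↦6} | K=[mulL(-4) :: let w]]
17. [C=(if0 z then -1 else q) | E={w↦-24, q↦4, z↦6} | K=∅]
18. [C=z | E={w↦-24, q↦4, z↦6} | K=[if0]]
19. [C=q | E={w↦-24, q↦4, z↦6} | K=∅]
→ final value 4

Answer: 4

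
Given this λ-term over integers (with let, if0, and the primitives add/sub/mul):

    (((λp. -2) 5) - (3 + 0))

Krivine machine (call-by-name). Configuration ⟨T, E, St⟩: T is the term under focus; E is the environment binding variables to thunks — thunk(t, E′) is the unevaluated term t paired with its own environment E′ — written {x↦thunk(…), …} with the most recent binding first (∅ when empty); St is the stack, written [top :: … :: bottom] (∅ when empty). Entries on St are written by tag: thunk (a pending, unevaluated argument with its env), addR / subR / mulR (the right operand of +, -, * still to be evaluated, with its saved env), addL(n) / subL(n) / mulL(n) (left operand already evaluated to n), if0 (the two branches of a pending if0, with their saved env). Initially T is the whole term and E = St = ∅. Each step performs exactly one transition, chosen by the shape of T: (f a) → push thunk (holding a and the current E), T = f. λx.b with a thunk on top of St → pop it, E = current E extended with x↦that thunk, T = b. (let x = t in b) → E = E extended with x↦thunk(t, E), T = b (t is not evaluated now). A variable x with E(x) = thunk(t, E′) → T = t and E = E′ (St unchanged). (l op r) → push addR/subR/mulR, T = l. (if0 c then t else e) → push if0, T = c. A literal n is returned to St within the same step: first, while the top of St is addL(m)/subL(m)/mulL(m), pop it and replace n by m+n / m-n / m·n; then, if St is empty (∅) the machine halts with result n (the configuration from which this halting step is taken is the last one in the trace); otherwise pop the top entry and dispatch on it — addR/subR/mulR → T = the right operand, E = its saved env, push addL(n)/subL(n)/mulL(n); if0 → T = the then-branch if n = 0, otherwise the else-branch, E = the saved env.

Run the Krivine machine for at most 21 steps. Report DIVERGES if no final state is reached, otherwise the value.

Answer: -5

Machine steps:
t=0: [T=(((λp. -2) 5) - (3 + 0)) | E=∅ | St=∅]
t=1: [T=((λp. -2) 5) | E=∅ | St=[subR]]
t=2: [T=(λp. -2) | E=∅ | St=[thunk :: subR]]
t=3: [T=-2 | E={p↦thunk(5, ∅)} | St=[subR]]
t=4: [T=(3 + 0) | E=∅ | St=[subL(-2)]]
t=5: [T=3 | E=∅ | St=[addR :: subL(-2)]]
t=6: [T=0 | E=∅ | St=[addL(3) :: subL(-2)]]
→ final value -5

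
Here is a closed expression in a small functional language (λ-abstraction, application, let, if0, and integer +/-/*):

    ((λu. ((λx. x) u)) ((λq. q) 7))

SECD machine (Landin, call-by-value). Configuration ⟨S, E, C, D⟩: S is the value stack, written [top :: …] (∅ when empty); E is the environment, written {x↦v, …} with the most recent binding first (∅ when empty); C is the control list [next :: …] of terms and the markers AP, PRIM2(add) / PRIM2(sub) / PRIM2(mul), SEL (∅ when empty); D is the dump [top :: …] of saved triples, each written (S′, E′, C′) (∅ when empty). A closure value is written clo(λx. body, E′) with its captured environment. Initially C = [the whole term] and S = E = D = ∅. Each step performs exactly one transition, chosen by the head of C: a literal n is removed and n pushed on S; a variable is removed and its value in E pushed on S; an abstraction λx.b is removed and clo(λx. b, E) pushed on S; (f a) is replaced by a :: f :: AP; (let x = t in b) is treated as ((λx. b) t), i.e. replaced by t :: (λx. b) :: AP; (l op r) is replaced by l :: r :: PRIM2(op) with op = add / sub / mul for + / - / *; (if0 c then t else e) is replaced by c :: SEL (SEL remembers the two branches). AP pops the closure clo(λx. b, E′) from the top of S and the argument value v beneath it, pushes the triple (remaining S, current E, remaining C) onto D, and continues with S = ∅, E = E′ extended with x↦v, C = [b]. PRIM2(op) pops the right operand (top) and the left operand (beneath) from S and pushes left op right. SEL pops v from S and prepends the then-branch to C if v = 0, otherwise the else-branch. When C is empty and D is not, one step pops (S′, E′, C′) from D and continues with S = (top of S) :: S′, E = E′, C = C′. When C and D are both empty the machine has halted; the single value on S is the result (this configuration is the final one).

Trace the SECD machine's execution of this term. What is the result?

step 0: ⟨S=∅; E=∅; C=[((λu. ((λx. x) u)) ((λq. q) 7))]; D=∅⟩
step 1: ⟨S=∅; E=∅; C=[((λq. q) 7) :: (λu. ((λx. x) u)) :: AP]; D=∅⟩
step 2: ⟨S=∅; E=∅; C=[7 :: (λq. q) :: AP :: (λu. ((λx. x) u)) :: AP]; D=∅⟩
step 3: ⟨S=[7]; E=∅; C=[(λq. q) :: AP :: (λu. ((λx. x) u)) :: AP]; D=∅⟩
step 4: ⟨S=[clo(λq. q, ∅) :: 7]; E=∅; C=[AP :: (λu. ((λx. x) u)) :: AP]; D=∅⟩
step 5: ⟨S=∅; E={q↦7}; C=[q]; D=[(∅, ∅, [(λu. ((λx. x) u)) :: AP])]⟩
step 6: ⟨S=[7]; E={q↦7}; C=∅; D=[(∅, ∅, [(λu. ((λx. x) u)) :: AP])]⟩
step 7: ⟨S=[7]; E=∅; C=[(λu. ((λx. x) u)) :: AP]; D=∅⟩
step 8: ⟨S=[clo(λu. ((λx. x) u), ∅) :: 7]; E=∅; C=[AP]; D=∅⟩
step 9: ⟨S=∅; E={u↦7}; C=[((λx. x) u)]; D=[(∅, ∅, ∅)]⟩
step 10: ⟨S=∅; E={u↦7}; C=[u :: (λx. x) :: AP]; D=[(∅, ∅, ∅)]⟩
step 11: ⟨S=[7]; E={u↦7}; C=[(λx. x) :: AP]; D=[(∅, ∅, ∅)]⟩
step 12: ⟨S=[clo(λx. x, {u↦7}) :: 7]; E={u↦7}; C=[AP]; D=[(∅, ∅, ∅)]⟩
step 13: ⟨S=∅; E={x↦7, u↦7}; C=[x]; D=[(∅, {u↦7}, ∅) :: (∅, ∅, ∅)]⟩
step 14: ⟨S=[7]; E={x↦7, u↦7}; C=∅; D=[(∅, {u↦7}, ∅) :: (∅, ∅, ∅)]⟩
step 15: ⟨S=[7]; E={u↦7}; C=∅; D=[(∅, ∅, ∅)]⟩
step 16: ⟨S=[7]; E=∅; C=∅; D=∅⟩
→ final value 7

Answer: 7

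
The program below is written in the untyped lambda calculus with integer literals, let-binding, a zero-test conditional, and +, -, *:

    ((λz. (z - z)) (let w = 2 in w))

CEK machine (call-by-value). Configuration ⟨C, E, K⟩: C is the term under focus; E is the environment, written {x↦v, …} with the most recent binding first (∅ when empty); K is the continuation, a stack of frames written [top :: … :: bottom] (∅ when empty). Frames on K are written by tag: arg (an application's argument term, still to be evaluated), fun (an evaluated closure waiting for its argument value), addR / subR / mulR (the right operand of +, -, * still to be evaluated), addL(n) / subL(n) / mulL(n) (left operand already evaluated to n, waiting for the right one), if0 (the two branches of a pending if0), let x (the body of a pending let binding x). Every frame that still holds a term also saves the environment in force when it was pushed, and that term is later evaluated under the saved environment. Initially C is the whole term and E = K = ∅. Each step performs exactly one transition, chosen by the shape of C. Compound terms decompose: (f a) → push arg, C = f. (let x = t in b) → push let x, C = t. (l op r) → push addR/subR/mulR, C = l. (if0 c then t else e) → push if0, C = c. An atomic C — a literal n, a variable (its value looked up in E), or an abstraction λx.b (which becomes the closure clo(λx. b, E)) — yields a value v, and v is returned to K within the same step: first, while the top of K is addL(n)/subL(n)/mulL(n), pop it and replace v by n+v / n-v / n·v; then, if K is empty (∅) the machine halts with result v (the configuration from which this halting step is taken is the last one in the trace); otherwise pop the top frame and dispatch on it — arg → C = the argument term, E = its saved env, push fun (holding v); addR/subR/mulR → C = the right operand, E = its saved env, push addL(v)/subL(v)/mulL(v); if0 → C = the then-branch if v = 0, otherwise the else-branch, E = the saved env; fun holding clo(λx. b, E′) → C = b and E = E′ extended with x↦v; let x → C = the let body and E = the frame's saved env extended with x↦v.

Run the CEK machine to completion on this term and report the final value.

0. [C=((λz. (z - z)) (let w = 2 in w)) | E=∅ | K=∅]
1. [C=(λz. (z - z)) | E=∅ | K=[arg]]
2. [C=(let w = 2 in w) | E=∅ | K=[fun]]
3. [C=2 | E=∅ | K=[let w :: fun]]
4. [C=w | E={w↦2} | K=[fun]]
5. [C=(z - z) | E={z↦2} | K=∅]
6. [C=z | E={z↦2} | K=[subR]]
7. [C=z | E={z↦2} | K=[subL(2)]]
→ final value 0

Answer: 0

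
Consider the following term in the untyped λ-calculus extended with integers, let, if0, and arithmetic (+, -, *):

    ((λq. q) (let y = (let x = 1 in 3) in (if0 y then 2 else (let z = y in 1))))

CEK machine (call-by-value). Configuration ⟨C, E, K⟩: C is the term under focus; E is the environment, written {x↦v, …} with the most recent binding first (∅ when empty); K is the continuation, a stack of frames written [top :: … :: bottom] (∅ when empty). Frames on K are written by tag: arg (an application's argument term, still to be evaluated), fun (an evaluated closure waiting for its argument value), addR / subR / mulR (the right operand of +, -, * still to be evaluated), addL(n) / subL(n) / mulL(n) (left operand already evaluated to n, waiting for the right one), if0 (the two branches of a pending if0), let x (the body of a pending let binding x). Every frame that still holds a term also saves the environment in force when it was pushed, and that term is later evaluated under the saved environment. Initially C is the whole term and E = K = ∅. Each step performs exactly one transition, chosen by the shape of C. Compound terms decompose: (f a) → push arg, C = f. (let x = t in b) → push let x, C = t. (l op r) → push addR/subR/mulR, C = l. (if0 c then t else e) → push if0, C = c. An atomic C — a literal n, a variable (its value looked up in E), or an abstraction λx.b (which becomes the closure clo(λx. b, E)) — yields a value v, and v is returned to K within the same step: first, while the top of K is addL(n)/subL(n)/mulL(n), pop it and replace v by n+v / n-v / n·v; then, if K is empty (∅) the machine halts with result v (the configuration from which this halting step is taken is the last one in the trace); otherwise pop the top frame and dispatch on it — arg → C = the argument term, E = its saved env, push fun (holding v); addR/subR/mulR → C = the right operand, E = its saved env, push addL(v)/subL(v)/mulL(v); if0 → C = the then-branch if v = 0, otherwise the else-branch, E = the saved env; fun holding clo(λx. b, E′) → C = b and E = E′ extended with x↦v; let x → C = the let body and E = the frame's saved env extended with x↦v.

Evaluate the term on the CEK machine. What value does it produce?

Answer: 1

Derivation:
0. <C=((λq. q) (let y = (let x = 1 in 3) in (if0 y then 2 else (let z = y in 1)))), E=∅, K=∅>
1. <C=(λq. q), E=∅, K=[arg]>
2. <C=(let y = (let x = 1 in 3) in (if0 y then 2 else (let z = y in 1))), E=∅, K=[fun]>
3. <C=(let x = 1 in 3), E=∅, K=[let y :: fun]>
4. <C=1, E=∅, K=[let x :: let y :: fun]>
5. <C=3, E={x↦1}, K=[let y :: fun]>
6. <C=(if0 y then 2 else (let z = y in 1)), E={y↦3}, K=[fun]>
7. <C=y, E={y↦3}, K=[if0 :: fun]>
8. <C=(let z = y in 1), E={y↦3}, K=[fun]>
9. <C=y, E={y↦3}, K=[let z :: fun]>
10. <C=1, E={z↦3, y↦3}, K=[fun]>
11. <C=q, E={q↦1}, K=∅>
→ final value 1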